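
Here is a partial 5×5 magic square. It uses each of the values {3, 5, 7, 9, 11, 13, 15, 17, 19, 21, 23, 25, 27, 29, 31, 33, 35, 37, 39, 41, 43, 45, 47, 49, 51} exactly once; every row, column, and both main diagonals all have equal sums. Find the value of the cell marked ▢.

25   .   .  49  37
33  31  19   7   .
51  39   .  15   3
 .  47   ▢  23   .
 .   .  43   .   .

The 25 entries sum to 675, so each line sums to 675/5 = 135.
From row 2, 135 − (33 + 31 + 19 + 7) gives (2,5) = 45.
Using row 3: 51 + 39 + 15 + 3 + ? → (3,3) = 135 − 108 = 27.
The remaining cell in column 4 is (5,4) = 135 − 94 = 41.
The remaining cell in main diagonal is (5,5) = 135 − 106 = 29.
From anti-diagonal, 135 − (37 + 7 + 27 + 47) gives (5,1) = 17.
Row 5 must total 135; the given cells sum to 130, so (5,2) = 5.
Column 1: 25 + 33 + 51 + 17 + ? = 135, so (4,1) = 9.
Column 2 must total 135; the given cells sum to 122, so (1,2) = 13.
Using column 5: 37 + 45 + 3 + 29 + ? → (4,5) = 135 − 114 = 21.
Row 1: 25 + 13 + 49 + 37 + ? = 135, so (1,3) = 11.
Using row 4: 9 + 47 + 23 + 21 + ? → (4,3) = 135 − 100 = 35.

35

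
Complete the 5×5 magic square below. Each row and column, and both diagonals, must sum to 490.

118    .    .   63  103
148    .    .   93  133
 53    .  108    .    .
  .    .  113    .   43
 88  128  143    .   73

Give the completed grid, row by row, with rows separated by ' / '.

118 158 48 63 103 / 148 38 78 93 133 / 53 68 108 123 138 / 83 98 113 153 43 / 88 128 143 58 73

Row 5: 88 + 128 + 143 + 73 + ? = 490, so (5,4) = 58.
Column 1: 118 + 148 + 53 + 88 + ? = 490, so (4,1) = 83.
Column 5 needs 490; the known cells sum to 352, so (3,5) = 138.
Anti-diagonal must total 490; the given cells sum to 392, so (4,2) = 98.
From row 4, 490 − (83 + 98 + 113 + 43) gives (4,4) = 153.
Column 4 needs 490; the known cells sum to 367, so (3,4) = 123.
Main diagonal must total 490; the given cells sum to 452, so (2,2) = 38.
Row 2: 148 + 38 + 93 + 133 + ? = 490, so (2,3) = 78.
Row 3 needs 490; the known cells sum to 422, so (3,2) = 68.
Column 2 needs 490; the known cells sum to 332, so (1,2) = 158.
Column 3 needs 490; the known cells sum to 442, so (1,3) = 48.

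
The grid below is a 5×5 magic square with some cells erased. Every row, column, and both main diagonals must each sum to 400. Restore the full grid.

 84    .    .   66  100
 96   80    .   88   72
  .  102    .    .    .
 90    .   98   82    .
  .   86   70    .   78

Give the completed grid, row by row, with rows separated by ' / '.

84 58 92 66 100 / 96 80 64 88 72 / 68 102 76 60 94 / 90 74 98 82 56 / 62 86 70 104 78

Row 2 needs 400; the known cells sum to 336, so (2,3) = 64.
Main diagonal must total 400; the given cells sum to 324, so (3,3) = 76.
The remaining cell in column 3 is (1,3) = 400 − 308 = 92.
Row 1 must total 400; the given cells sum to 342, so (1,2) = 58.
The remaining cell in column 2 is (4,2) = 400 − 326 = 74.
The remaining cell in anti-diagonal is (5,1) = 400 − 338 = 62.
Row 4 needs 400; the known cells sum to 344, so (4,5) = 56.
From row 5, 400 − (62 + 86 + 70 + 78) gives (5,4) = 104.
Column 1 needs 400; the known cells sum to 332, so (3,1) = 68.
Column 4 must total 400; the given cells sum to 340, so (3,4) = 60.
Column 5 must total 400; the given cells sum to 306, so (3,5) = 94.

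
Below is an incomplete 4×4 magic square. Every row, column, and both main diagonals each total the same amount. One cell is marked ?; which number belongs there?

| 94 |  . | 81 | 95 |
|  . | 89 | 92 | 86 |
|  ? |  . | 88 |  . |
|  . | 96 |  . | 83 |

Main diagonal is complete and sums to 354; that is the magic constant.
Row 1: 94 + 81 + 95 + ? = 354, so (1,2) = 84.
From row 2, 354 − (89 + 92 + 86) gives (2,1) = 87.
Column 2 needs 354; the known cells sum to 269, so (3,2) = 85.
Column 3 needs 354; the known cells sum to 261, so (4,3) = 93.
Column 4 must total 354; the given cells sum to 264, so (3,4) = 90.
Anti-diagonal: 95 + 92 + 85 + ? = 354, so (4,1) = 82.
From row 3, 354 − (85 + 88 + 90) gives (3,1) = 91.

91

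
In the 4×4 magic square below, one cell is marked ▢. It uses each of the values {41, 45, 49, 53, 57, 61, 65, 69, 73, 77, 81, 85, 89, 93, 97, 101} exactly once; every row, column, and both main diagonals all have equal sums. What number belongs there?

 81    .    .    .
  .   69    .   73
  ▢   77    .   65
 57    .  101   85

The 16 entries sum to 1136, so each line sums to 1136/4 = 284.
Row 4: 57 + 101 + 85 + ? = 284, so (4,2) = 41.
Using column 2: 69 + 77 + 41 + ? → (1,2) = 284 − 187 = 97.
Column 4 must total 284; the given cells sum to 223, so (1,4) = 61.
Using main diagonal: 81 + 69 + 85 + ? → (3,3) = 284 − 235 = 49.
Anti-diagonal needs 284; the known cells sum to 195, so (2,3) = 89.
From row 1, 284 − (81 + 97 + 61) gives (1,3) = 45.
Row 2 needs 284; the known cells sum to 231, so (2,1) = 53.
Row 3 must total 284; the given cells sum to 191, so (3,1) = 93.

93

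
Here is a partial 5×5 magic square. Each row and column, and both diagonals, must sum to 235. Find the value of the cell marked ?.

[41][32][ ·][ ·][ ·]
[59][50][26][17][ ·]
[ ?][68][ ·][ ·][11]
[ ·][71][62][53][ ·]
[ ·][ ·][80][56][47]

77

From row 2, 235 − (59 + 50 + 26 + 17) gives (2,5) = 83.
From column 2, 235 − (32 + 50 + 68 + 71) gives (5,2) = 14.
The remaining cell in main diagonal is (3,3) = 235 − 191 = 44.
Using row 5: 14 + 80 + 56 + 47 + ? → (5,1) = 235 − 197 = 38.
From column 3, 235 − (26 + 44 + 62 + 80) gives (1,3) = 23.
Anti-diagonal must total 235; the given cells sum to 170, so (1,5) = 65.
The remaining cell in row 1 is (1,4) = 235 − 161 = 74.
Using column 4: 74 + 17 + 53 + 56 + ? → (3,4) = 235 − 200 = 35.
Column 5 needs 235; the known cells sum to 206, so (4,5) = 29.
Row 3 needs 235; the known cells sum to 158, so (3,1) = 77.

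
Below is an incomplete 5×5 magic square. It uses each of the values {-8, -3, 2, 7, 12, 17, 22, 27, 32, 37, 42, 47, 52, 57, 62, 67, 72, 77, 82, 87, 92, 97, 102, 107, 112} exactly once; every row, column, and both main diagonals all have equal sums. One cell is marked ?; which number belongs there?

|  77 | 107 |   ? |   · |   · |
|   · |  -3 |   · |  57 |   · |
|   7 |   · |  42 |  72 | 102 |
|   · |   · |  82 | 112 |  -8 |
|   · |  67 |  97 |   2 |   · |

12

The 25 entries sum to 1300, so each line sums to 1300/5 = 260.
Row 3 must total 260; the given cells sum to 223, so (3,2) = 37.
Column 2: 107 + (-3) + 37 + 67 + ? = 260, so (4,2) = 52.
Column 4 needs 260; the known cells sum to 243, so (1,4) = 17.
From main diagonal, 260 − (77 + (-3) + 42 + 112) gives (5,5) = 32.
The remaining cell in row 4 is (4,1) = 260 − 238 = 22.
Row 5 must total 260; the given cells sum to 198, so (5,1) = 62.
Using column 1: 77 + 7 + 22 + 62 + ? → (2,1) = 260 − 168 = 92.
Anti-diagonal needs 260; the known cells sum to 213, so (1,5) = 47.
The remaining cell in row 1 is (1,3) = 260 − 248 = 12.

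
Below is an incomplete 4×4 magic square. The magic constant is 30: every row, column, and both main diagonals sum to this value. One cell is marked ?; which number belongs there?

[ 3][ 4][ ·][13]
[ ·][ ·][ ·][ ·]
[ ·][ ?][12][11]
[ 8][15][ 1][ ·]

From row 1, 30 − (3 + 4 + 13) gives (1,3) = 10.
Row 4: 8 + 15 + 1 + ? = 30, so (4,4) = 6.
Using column 3: 10 + 12 + 1 + ? → (2,3) = 30 − 23 = 7.
From column 4, 30 − (13 + 11 + 6) gives (2,4) = 0.
Main diagonal must total 30; the given cells sum to 21, so (2,2) = 9.
Anti-diagonal needs 30; the known cells sum to 28, so (3,2) = 2.

2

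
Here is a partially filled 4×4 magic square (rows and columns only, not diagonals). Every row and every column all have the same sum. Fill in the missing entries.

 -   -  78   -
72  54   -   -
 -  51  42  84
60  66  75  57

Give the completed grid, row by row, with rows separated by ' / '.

Row 4 is already complete: 60 + 66 + 75 + 57 = 258, so that is the magic constant.
From row 3, 258 − (51 + 42 + 84) gives (3,1) = 81.
Column 1 needs 258; the known cells sum to 213, so (1,1) = 45.
Using column 2: 54 + 51 + 66 + ? → (1,2) = 258 − 171 = 87.
The remaining cell in column 3 is (2,3) = 258 − 195 = 63.
From row 1, 258 − (45 + 87 + 78) gives (1,4) = 48.
From row 2, 258 − (72 + 54 + 63) gives (2,4) = 69.

45 87 78 48 / 72 54 63 69 / 81 51 42 84 / 60 66 75 57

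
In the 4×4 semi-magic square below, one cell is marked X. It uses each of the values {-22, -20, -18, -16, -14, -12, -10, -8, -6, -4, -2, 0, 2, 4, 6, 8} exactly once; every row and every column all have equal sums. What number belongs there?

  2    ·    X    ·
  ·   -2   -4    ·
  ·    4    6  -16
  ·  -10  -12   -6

The 16 entries sum to -112, so each line sums to -112/4 = -28.
Using row 3: 4 + 6 + (-16) + ? → (3,1) = -28 − (-6) = -22.
The remaining cell in row 4 is (4,1) = -28 − (-28) = 0.
Column 1: 2 + (-22) + 0 + ? = -28, so (2,1) = -8.
Using column 2: -2 + 4 + (-10) + ? → (1,2) = -28 − (-8) = -20.
From column 3, -28 − (-4 + 6 + (-12)) gives (1,3) = -18.

-18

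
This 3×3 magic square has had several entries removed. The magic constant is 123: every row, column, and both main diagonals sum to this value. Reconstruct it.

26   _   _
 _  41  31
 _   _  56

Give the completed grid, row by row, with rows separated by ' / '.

26 61 36 / 51 41 31 / 46 21 56

Row 2 must total 123; the given cells sum to 72, so (2,1) = 51.
From column 1, 123 − (26 + 51) gives (3,1) = 46.
Column 3 must total 123; the given cells sum to 87, so (1,3) = 36.
The remaining cell in row 1 is (1,2) = 123 − 62 = 61.
Row 3 must total 123; the given cells sum to 102, so (3,2) = 21.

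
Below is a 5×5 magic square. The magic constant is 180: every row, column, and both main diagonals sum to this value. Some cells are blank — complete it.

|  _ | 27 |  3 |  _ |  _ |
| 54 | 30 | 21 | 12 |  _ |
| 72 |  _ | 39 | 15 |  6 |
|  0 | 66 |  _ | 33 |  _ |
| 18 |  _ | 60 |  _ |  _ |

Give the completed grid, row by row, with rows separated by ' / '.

36 27 3 69 45 / 54 30 21 12 63 / 72 48 39 15 6 / 0 66 57 33 24 / 18 9 60 51 42

Row 2 needs 180; the known cells sum to 117, so (2,5) = 63.
From row 3, 180 − (72 + 39 + 15 + 6) gives (3,2) = 48.
From column 1, 180 − (54 + 72 + 0 + 18) gives (1,1) = 36.
The remaining cell in column 2 is (5,2) = 180 − 171 = 9.
Column 3: 3 + 21 + 39 + 60 + ? = 180, so (4,3) = 57.
Using main diagonal: 36 + 30 + 39 + 33 + ? → (5,5) = 180 − 138 = 42.
Anti-diagonal: 12 + 39 + 66 + 18 + ? = 180, so (1,5) = 45.
Row 1 needs 180; the known cells sum to 111, so (1,4) = 69.
Row 4 must total 180; the given cells sum to 156, so (4,5) = 24.
From row 5, 180 − (18 + 9 + 60 + 42) gives (5,4) = 51.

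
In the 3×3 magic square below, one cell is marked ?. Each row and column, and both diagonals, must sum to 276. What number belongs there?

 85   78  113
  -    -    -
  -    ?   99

The remaining cell in column 3 is (2,3) = 276 − 212 = 64.
Main diagonal: 85 + 99 + ? = 276, so (2,2) = 92.
From anti-diagonal, 276 − (113 + 92) gives (3,1) = 71.
From row 2, 276 − (92 + 64) gives (2,1) = 120.
Row 3 needs 276; the known cells sum to 170, so (3,2) = 106.

106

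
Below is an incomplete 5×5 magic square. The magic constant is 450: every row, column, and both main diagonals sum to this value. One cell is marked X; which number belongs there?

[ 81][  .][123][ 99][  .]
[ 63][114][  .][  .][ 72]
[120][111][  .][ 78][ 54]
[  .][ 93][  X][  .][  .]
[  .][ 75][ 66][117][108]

Using row 3: 120 + 111 + 78 + 54 + ? → (3,3) = 450 − 363 = 87.
The remaining cell in row 5 is (5,1) = 450 − 366 = 84.
Column 1 needs 450; the known cells sum to 348, so (4,1) = 102.
Column 2: 114 + 111 + 93 + 75 + ? = 450, so (1,2) = 57.
Main diagonal must total 450; the given cells sum to 390, so (4,4) = 60.
Using row 1: 81 + 57 + 123 + 99 + ? → (1,5) = 450 − 360 = 90.
Column 4: 99 + 78 + 60 + 117 + ? = 450, so (2,4) = 96.
From column 5, 450 − (90 + 72 + 54 + 108) gives (4,5) = 126.
From row 2, 450 − (63 + 114 + 96 + 72) gives (2,3) = 105.
Using row 4: 102 + 93 + 60 + 126 + ? → (4,3) = 450 − 381 = 69.

69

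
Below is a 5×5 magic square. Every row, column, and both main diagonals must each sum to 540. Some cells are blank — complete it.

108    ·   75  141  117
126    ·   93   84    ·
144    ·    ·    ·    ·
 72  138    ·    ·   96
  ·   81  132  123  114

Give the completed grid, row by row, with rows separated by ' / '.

108 99 75 141 117 / 126 102 93 84 135 / 144 120 111 87 78 / 72 138 129 105 96 / 90 81 132 123 114

Row 1: 108 + 75 + 141 + 117 + ? = 540, so (1,2) = 99.
Row 5: 81 + 132 + 123 + 114 + ? = 540, so (5,1) = 90.
From anti-diagonal, 540 − (117 + 84 + 138 + 90) gives (3,3) = 111.
Column 3 must total 540; the given cells sum to 411, so (4,3) = 129.
Using row 4: 72 + 138 + 129 + 96 + ? → (4,4) = 540 − 435 = 105.
Using column 4: 141 + 84 + 105 + 123 + ? → (3,4) = 540 − 453 = 87.
Main diagonal: 108 + 111 + 105 + 114 + ? = 540, so (2,2) = 102.
Row 2: 126 + 102 + 93 + 84 + ? = 540, so (2,5) = 135.
From column 2, 540 − (99 + 102 + 138 + 81) gives (3,2) = 120.
Column 5 must total 540; the given cells sum to 462, so (3,5) = 78.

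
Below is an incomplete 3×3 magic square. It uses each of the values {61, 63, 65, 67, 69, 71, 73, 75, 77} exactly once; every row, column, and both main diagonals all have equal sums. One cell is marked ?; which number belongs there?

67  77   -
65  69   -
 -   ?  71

The 9 entries sum to 621, so each line sums to 621/3 = 207.
Row 1 needs 207; the known cells sum to 144, so (1,3) = 63.
Row 2 must total 207; the given cells sum to 134, so (2,3) = 73.
Column 1: 67 + 65 + ? = 207, so (3,1) = 75.
Column 2 needs 207; the known cells sum to 146, so (3,2) = 61.

61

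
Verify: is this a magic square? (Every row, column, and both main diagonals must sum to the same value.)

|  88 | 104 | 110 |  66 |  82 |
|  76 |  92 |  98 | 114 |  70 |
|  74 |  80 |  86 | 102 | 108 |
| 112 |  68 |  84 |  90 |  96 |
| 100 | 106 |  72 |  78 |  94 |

Row 1: 88 + 104 + 110 + 66 + 82 = 450.
Row 2: 76 + 92 + 98 + 114 + 70 = 450.
Row 3: 74 + 80 + 86 + 102 + 108 = 450.
Row 4: 112 + 68 + 84 + 90 + 96 = 450.
Row 5: 100 + 106 + 72 + 78 + 94 = 450.
Column 1: 88 + 76 + 74 + 112 + 100 = 450.
Column 2: 104 + 92 + 80 + 68 + 106 = 450.
Column 3: 110 + 98 + 86 + 84 + 72 = 450.
Column 4: 66 + 114 + 102 + 90 + 78 = 450.
Column 5: 82 + 70 + 108 + 96 + 94 = 450.
Main diagonal: 88 + 92 + 86 + 90 + 94 = 450.
Anti-diagonal: 82 + 114 + 86 + 68 + 100 = 450.
All lines sum to 450.

Yes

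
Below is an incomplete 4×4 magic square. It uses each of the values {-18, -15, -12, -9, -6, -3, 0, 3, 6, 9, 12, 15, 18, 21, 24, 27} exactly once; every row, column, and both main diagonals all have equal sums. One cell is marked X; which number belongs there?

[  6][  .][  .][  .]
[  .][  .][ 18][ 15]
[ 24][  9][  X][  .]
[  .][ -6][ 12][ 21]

3

The 16 entries sum to 72, so each line sums to 72/4 = 18.
Using row 4: -6 + 12 + 21 + ? → (4,1) = 18 − 27 = -9.
Column 1 needs 18; the known cells sum to 21, so (2,1) = -3.
Anti-diagonal: 18 + 9 + (-9) + ? = 18, so (1,4) = 0.
Row 2 needs 18; the known cells sum to 30, so (2,2) = -12.
Using column 2: -12 + 9 + (-6) + ? → (1,2) = 18 − (-9) = 27.
Column 4 needs 18; the known cells sum to 36, so (3,4) = -18.
Main diagonal needs 18; the known cells sum to 15, so (3,3) = 3.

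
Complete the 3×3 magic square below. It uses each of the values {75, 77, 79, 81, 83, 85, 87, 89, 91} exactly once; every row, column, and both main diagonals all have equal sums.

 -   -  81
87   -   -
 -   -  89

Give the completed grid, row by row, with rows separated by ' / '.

The 9 entries sum to 747, so each line sums to 747/3 = 249.
From column 3, 249 − (81 + 89) gives (2,3) = 79.
Row 2: 87 + 79 + ? = 249, so (2,2) = 83.
Using main diagonal: 83 + 89 + ? → (1,1) = 249 − 172 = 77.
The remaining cell in anti-diagonal is (3,1) = 249 − 164 = 85.
Row 1 needs 249; the known cells sum to 158, so (1,2) = 91.
Row 3 must total 249; the given cells sum to 174, so (3,2) = 75.

77 91 81 / 87 83 79 / 85 75 89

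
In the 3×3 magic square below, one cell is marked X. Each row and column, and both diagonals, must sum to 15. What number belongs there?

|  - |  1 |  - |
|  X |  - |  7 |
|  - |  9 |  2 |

Row 3 needs 15; the known cells sum to 11, so (3,1) = 4.
Column 2: 1 + 9 + ? = 15, so (2,2) = 5.
Column 3 needs 15; the known cells sum to 9, so (1,3) = 6.
Main diagonal: 5 + 2 + ? = 15, so (1,1) = 8.
From row 2, 15 − (5 + 7) gives (2,1) = 3.

3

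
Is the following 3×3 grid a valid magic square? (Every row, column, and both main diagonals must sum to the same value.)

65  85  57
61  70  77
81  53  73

No — main diagonal sums to 208 but column 1 sums to 207.

Row 1: 65 + 85 + 57 = 207.
Row 2: 61 + 70 + 77 = 208.
Row 3: 81 + 53 + 73 = 207.
Column 1: 65 + 61 + 81 = 207.
Column 2: 85 + 70 + 53 = 208.
Column 3: 57 + 77 + 73 = 207.
Main diagonal: 65 + 70 + 73 = 208.
Anti-diagonal: 57 + 70 + 81 = 208.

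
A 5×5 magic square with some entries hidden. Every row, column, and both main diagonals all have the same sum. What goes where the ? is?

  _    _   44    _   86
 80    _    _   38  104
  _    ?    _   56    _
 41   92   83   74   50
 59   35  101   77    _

89

Row 4 is complete and sums to 340; that is the magic constant.
Row 5 needs 340; the known cells sum to 272, so (5,5) = 68.
Using column 4: 38 + 56 + 74 + 77 + ? → (1,4) = 340 − 245 = 95.
From column 5, 340 − (86 + 104 + 50 + 68) gives (3,5) = 32.
The remaining cell in anti-diagonal is (3,3) = 340 − 275 = 65.
Column 3 needs 340; the known cells sum to 293, so (2,3) = 47.
Row 2 needs 340; the known cells sum to 269, so (2,2) = 71.
Using main diagonal: 71 + 65 + 74 + 68 + ? → (1,1) = 340 − 278 = 62.
Row 1 needs 340; the known cells sum to 287, so (1,2) = 53.
Column 1 needs 340; the known cells sum to 242, so (3,1) = 98.
Using column 2: 53 + 71 + 92 + 35 + ? → (3,2) = 340 − 251 = 89.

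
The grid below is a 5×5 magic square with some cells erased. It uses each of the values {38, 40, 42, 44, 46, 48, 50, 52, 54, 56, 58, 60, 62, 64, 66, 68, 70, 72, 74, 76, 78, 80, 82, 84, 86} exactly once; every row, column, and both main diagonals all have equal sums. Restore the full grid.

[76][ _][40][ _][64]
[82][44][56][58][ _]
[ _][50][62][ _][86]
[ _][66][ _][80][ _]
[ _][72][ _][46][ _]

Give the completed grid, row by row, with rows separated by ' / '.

The 25 entries sum to 1550, so each line sums to 1550/5 = 310.
Row 2 must total 310; the given cells sum to 240, so (2,5) = 70.
Using column 2: 44 + 50 + 66 + 72 + ? → (1,2) = 310 − 232 = 78.
Main diagonal: 76 + 44 + 62 + 80 + ? = 310, so (5,5) = 48.
Anti-diagonal must total 310; the given cells sum to 250, so (5,1) = 60.
Row 1: 76 + 78 + 40 + 64 + ? = 310, so (1,4) = 52.
Row 5 must total 310; the given cells sum to 226, so (5,3) = 84.
Column 3 needs 310; the known cells sum to 242, so (4,3) = 68.
Column 4: 52 + 58 + 80 + 46 + ? = 310, so (3,4) = 74.
Using column 5: 64 + 70 + 86 + 48 + ? → (4,5) = 310 − 268 = 42.
Row 3 needs 310; the known cells sum to 272, so (3,1) = 38.
The remaining cell in row 4 is (4,1) = 310 − 256 = 54.

76 78 40 52 64 / 82 44 56 58 70 / 38 50 62 74 86 / 54 66 68 80 42 / 60 72 84 46 48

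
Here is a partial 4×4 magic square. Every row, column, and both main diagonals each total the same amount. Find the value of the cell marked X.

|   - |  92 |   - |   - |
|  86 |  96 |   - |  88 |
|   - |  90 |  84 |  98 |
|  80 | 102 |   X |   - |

Column 2 is complete and sums to 380; that is the magic constant.
Row 2: 86 + 96 + 88 + ? = 380, so (2,3) = 110.
Row 3 must total 380; the given cells sum to 272, so (3,1) = 108.
Column 1: 86 + 108 + 80 + ? = 380, so (1,1) = 106.
Main diagonal: 106 + 96 + 84 + ? = 380, so (4,4) = 94.
Using anti-diagonal: 110 + 90 + 80 + ? → (1,4) = 380 − 280 = 100.
From row 1, 380 − (106 + 92 + 100) gives (1,3) = 82.
Row 4 must total 380; the given cells sum to 276, so (4,3) = 104.

104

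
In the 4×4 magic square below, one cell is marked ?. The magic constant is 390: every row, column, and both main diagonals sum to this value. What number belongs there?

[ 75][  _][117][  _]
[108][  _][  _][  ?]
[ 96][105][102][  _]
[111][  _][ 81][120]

99

Row 3: 96 + 105 + 102 + ? = 390, so (3,4) = 87.
Row 4 must total 390; the given cells sum to 312, so (4,2) = 78.
Using column 3: 117 + 102 + 81 + ? → (2,3) = 390 − 300 = 90.
Using main diagonal: 75 + 102 + 120 + ? → (2,2) = 390 − 297 = 93.
Anti-diagonal needs 390; the known cells sum to 306, so (1,4) = 84.
Row 1 must total 390; the given cells sum to 276, so (1,2) = 114.
Using row 2: 108 + 93 + 90 + ? → (2,4) = 390 − 291 = 99.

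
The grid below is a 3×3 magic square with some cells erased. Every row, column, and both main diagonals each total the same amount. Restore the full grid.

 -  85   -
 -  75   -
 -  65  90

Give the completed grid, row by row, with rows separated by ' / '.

60 85 80 / 95 75 55 / 70 65 90

Column 2 is already complete: 85 + 75 + 65 = 225, so that is the magic constant.
Row 3 must total 225; the given cells sum to 155, so (3,1) = 70.
Main diagonal needs 225; the known cells sum to 165, so (1,1) = 60.
Anti-diagonal must total 225; the given cells sum to 145, so (1,3) = 80.
From column 1, 225 − (60 + 70) gives (2,1) = 95.
Column 3: 80 + 90 + ? = 225, so (2,3) = 55.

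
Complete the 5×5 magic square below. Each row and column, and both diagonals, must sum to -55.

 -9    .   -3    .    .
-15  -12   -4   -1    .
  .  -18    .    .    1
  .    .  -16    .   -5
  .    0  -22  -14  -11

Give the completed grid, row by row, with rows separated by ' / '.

Using row 2: -15 + (-12) + (-4) + (-1) + ? → (2,5) = -55 − (-32) = -23.
Using row 5: 0 + (-22) + (-14) + (-11) + ? → (5,1) = -55 − (-47) = -8.
From column 3, -55 − (-3 + (-4) + (-16) + (-22)) gives (3,3) = -10.
Using column 5: -23 + 1 + (-5) + (-11) + ? → (1,5) = -55 − (-38) = -17.
Main diagonal needs -55; the known cells sum to -42, so (4,4) = -13.
From anti-diagonal, -55 − (-17 + (-1) + (-10) + (-8)) gives (4,2) = -19.
Row 4 must total -55; the given cells sum to -53, so (4,1) = -2.
Using column 1: -9 + (-15) + (-2) + (-8) + ? → (3,1) = -55 − (-34) = -21.
Column 2: -12 + (-18) + (-19) + 0 + ? = -55, so (1,2) = -6.
Row 1 needs -55; the known cells sum to -35, so (1,4) = -20.
The remaining cell in row 3 is (3,4) = -55 − (-48) = -7.

-9 -6 -3 -20 -17 / -15 -12 -4 -1 -23 / -21 -18 -10 -7 1 / -2 -19 -16 -13 -5 / -8 0 -22 -14 -11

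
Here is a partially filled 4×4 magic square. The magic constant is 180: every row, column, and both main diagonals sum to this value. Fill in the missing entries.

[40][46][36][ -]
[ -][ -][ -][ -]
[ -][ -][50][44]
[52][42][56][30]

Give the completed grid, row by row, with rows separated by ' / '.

From row 1, 180 − (40 + 46 + 36) gives (1,4) = 58.
From column 3, 180 − (36 + 50 + 56) gives (2,3) = 38.
From column 4, 180 − (58 + 44 + 30) gives (2,4) = 48.
The remaining cell in main diagonal is (2,2) = 180 − 120 = 60.
Anti-diagonal: 58 + 38 + 52 + ? = 180, so (3,2) = 32.
Using row 2: 60 + 38 + 48 + ? → (2,1) = 180 − 146 = 34.
Row 3 needs 180; the known cells sum to 126, so (3,1) = 54.

40 46 36 58 / 34 60 38 48 / 54 32 50 44 / 52 42 56 30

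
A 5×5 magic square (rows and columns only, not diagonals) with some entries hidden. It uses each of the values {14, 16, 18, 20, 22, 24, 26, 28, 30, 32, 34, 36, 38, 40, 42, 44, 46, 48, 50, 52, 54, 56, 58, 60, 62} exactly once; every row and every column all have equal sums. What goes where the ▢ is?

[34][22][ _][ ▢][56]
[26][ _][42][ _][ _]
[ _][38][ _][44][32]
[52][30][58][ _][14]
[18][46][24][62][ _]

The 25 entries sum to 950, so each line sums to 950/5 = 190.
Using row 4: 52 + 30 + 58 + 14 + ? → (4,4) = 190 − 154 = 36.
Row 5 must total 190; the given cells sum to 150, so (5,5) = 40.
Column 1 needs 190; the known cells sum to 130, so (3,1) = 60.
Using column 2: 22 + 38 + 30 + 46 + ? → (2,2) = 190 − 136 = 54.
Column 5: 56 + 32 + 14 + 40 + ? = 190, so (2,5) = 48.
From row 2, 190 − (26 + 54 + 42 + 48) gives (2,4) = 20.
From row 3, 190 − (60 + 38 + 44 + 32) gives (3,3) = 16.
Column 3 needs 190; the known cells sum to 140, so (1,3) = 50.
Using column 4: 20 + 44 + 36 + 62 + ? → (1,4) = 190 − 162 = 28.

28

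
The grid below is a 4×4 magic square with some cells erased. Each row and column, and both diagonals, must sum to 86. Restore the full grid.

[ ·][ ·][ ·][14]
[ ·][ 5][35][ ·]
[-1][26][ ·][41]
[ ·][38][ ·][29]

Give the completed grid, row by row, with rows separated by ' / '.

Using row 3: -1 + 26 + 41 + ? → (3,3) = 86 − 66 = 20.
Column 2 needs 86; the known cells sum to 69, so (1,2) = 17.
The remaining cell in column 4 is (2,4) = 86 − 84 = 2.
Main diagonal needs 86; the known cells sum to 54, so (1,1) = 32.
Anti-diagonal must total 86; the given cells sum to 75, so (4,1) = 11.
From row 1, 86 − (32 + 17 + 14) gives (1,3) = 23.
From row 2, 86 − (5 + 35 + 2) gives (2,1) = 44.
The remaining cell in row 4 is (4,3) = 86 − 78 = 8.

32 17 23 14 / 44 5 35 2 / -1 26 20 41 / 11 38 8 29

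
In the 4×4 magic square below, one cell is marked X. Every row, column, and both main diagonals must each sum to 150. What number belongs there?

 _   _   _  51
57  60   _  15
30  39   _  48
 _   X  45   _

Row 2 must total 150; the given cells sum to 132, so (2,3) = 18.
Row 3 must total 150; the given cells sum to 117, so (3,3) = 33.
From column 3, 150 − (18 + 33 + 45) gives (1,3) = 54.
Using column 4: 51 + 15 + 48 + ? → (4,4) = 150 − 114 = 36.
The remaining cell in main diagonal is (1,1) = 150 − 129 = 21.
Anti-diagonal: 51 + 18 + 39 + ? = 150, so (4,1) = 42.
From row 1, 150 − (21 + 54 + 51) gives (1,2) = 24.
Row 4: 42 + 45 + 36 + ? = 150, so (4,2) = 27.

27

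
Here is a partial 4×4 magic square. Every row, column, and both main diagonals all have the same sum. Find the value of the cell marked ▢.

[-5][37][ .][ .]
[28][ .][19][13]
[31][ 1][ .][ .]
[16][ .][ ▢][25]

Column 1 is complete and sums to 70; that is the magic constant.
Using row 2: 28 + 19 + 13 + ? → (2,2) = 70 − 60 = 10.
From column 2, 70 − (37 + 10 + 1) gives (4,2) = 22.
Main diagonal: -5 + 10 + 25 + ? = 70, so (3,3) = 40.
From anti-diagonal, 70 − (19 + 1 + 16) gives (1,4) = 34.
Using row 1: -5 + 37 + 34 + ? → (1,3) = 70 − 66 = 4.
Row 3 must total 70; the given cells sum to 72, so (3,4) = -2.
From row 4, 70 − (16 + 22 + 25) gives (4,3) = 7.

7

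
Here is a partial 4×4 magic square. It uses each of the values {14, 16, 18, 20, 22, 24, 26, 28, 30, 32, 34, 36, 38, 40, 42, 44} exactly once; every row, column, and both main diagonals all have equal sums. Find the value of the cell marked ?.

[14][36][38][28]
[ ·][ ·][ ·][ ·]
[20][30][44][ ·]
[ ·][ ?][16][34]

The 16 entries sum to 464, so each line sums to 464/4 = 116.
From row 3, 116 − (20 + 30 + 44) gives (3,4) = 22.
From column 3, 116 − (38 + 44 + 16) gives (2,3) = 18.
The remaining cell in column 4 is (2,4) = 116 − 84 = 32.
The remaining cell in main diagonal is (2,2) = 116 − 92 = 24.
Anti-diagonal must total 116; the given cells sum to 76, so (4,1) = 40.
Row 2 must total 116; the given cells sum to 74, so (2,1) = 42.
Row 4 must total 116; the given cells sum to 90, so (4,2) = 26.

26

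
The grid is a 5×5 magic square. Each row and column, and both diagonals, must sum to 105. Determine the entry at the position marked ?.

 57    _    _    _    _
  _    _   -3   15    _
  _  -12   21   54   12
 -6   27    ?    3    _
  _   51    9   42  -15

45

Row 3: -12 + 21 + 54 + 12 + ? = 105, so (3,1) = 30.
Row 5 must total 105; the given cells sum to 87, so (5,1) = 18.
Column 1 must total 105; the given cells sum to 99, so (2,1) = 6.
From column 4, 105 − (15 + 54 + 3 + 42) gives (1,4) = -9.
From main diagonal, 105 − (57 + 21 + 3 + (-15)) gives (2,2) = 39.
Anti-diagonal: 15 + 21 + 27 + 18 + ? = 105, so (1,5) = 24.
Row 2 must total 105; the given cells sum to 57, so (2,5) = 48.
The remaining cell in column 2 is (1,2) = 105 − 105 = 0.
Column 5 needs 105; the known cells sum to 69, so (4,5) = 36.
The remaining cell in row 1 is (1,3) = 105 − 72 = 33.
Row 4: -6 + 27 + 3 + 36 + ? = 105, so (4,3) = 45.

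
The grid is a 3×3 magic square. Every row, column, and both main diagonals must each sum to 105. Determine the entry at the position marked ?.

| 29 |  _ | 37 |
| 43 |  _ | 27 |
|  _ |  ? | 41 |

31

Row 1: 29 + 37 + ? = 105, so (1,2) = 39.
Row 2 must total 105; the given cells sum to 70, so (2,2) = 35.
Column 1 must total 105; the given cells sum to 72, so (3,1) = 33.
The remaining cell in column 2 is (3,2) = 105 − 74 = 31.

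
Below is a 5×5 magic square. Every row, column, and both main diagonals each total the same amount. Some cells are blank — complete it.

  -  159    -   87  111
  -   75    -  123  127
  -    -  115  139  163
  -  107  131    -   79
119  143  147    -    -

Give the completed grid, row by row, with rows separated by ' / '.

135 159 83 87 111 / 151 75 99 123 127 / 67 91 115 139 163 / 103 107 131 155 79 / 119 143 147 71 95

Anti-diagonal is already complete: 111 + 123 + 115 + 107 + 119 = 575, so that is the magic constant.
Column 2 must total 575; the given cells sum to 484, so (3,2) = 91.
Column 5 needs 575; the known cells sum to 480, so (5,5) = 95.
Row 3: 91 + 115 + 139 + 163 + ? = 575, so (3,1) = 67.
Row 5 must total 575; the given cells sum to 504, so (5,4) = 71.
Column 4 needs 575; the known cells sum to 420, so (4,4) = 155.
Using main diagonal: 75 + 115 + 155 + 95 + ? → (1,1) = 575 − 440 = 135.
Row 1 needs 575; the known cells sum to 492, so (1,3) = 83.
Row 4 needs 575; the known cells sum to 472, so (4,1) = 103.
Column 1: 135 + 67 + 103 + 119 + ? = 575, so (2,1) = 151.
Column 3 needs 575; the known cells sum to 476, so (2,3) = 99.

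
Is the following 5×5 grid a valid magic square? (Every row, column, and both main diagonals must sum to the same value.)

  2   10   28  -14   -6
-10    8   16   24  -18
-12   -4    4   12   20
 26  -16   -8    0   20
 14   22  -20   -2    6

No — column 2 sums to 20 but column 5 sums to 22.

Row 1: 2 + 10 + 28 + (-14) + (-6) = 20.
Row 2: -10 + 8 + 16 + 24 + (-18) = 20.
Row 3: -12 + (-4) + 4 + 12 + 20 = 20.
Row 4: 26 + (-16) + (-8) + 0 + 20 = 22.
Row 5: 14 + 22 + (-20) + (-2) + 6 = 20.
Column 1: 2 + (-10) + (-12) + 26 + 14 = 20.
Column 2: 10 + 8 + (-4) + (-16) + 22 = 20.
Column 3: 28 + 16 + 4 + (-8) + (-20) = 20.
Column 4: -14 + 24 + 12 + 0 + (-2) = 20.
Column 5: -6 + (-18) + 20 + 20 + 6 = 22.
Main diagonal: 2 + 8 + 4 + 0 + 6 = 20.
Anti-diagonal: -6 + 24 + 4 + (-16) + 14 = 20.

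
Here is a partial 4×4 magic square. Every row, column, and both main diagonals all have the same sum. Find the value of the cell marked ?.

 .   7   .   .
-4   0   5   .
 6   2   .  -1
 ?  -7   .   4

Column 2 is complete and sums to 2; that is the magic constant.
The remaining cell in row 2 is (2,4) = 2 − 1 = 1.
Using row 3: 6 + 2 + (-1) + ? → (3,3) = 2 − 7 = -5.
Column 4 needs 2; the known cells sum to 4, so (1,4) = -2.
Main diagonal must total 2; the given cells sum to -1, so (1,1) = 3.
From anti-diagonal, 2 − (-2 + 5 + 2) gives (4,1) = -3.

-3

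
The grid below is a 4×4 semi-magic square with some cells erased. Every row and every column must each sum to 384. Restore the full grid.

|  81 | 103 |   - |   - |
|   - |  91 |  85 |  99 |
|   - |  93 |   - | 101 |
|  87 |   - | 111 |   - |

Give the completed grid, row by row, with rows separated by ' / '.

81 103 105 95 / 109 91 85 99 / 107 93 83 101 / 87 97 111 89

From row 2, 384 − (91 + 85 + 99) gives (2,1) = 109.
Column 1 must total 384; the given cells sum to 277, so (3,1) = 107.
Column 2: 103 + 91 + 93 + ? = 384, so (4,2) = 97.
From row 3, 384 − (107 + 93 + 101) gives (3,3) = 83.
Using row 4: 87 + 97 + 111 + ? → (4,4) = 384 − 295 = 89.
The remaining cell in column 3 is (1,3) = 384 − 279 = 105.
Using column 4: 99 + 101 + 89 + ? → (1,4) = 384 − 289 = 95.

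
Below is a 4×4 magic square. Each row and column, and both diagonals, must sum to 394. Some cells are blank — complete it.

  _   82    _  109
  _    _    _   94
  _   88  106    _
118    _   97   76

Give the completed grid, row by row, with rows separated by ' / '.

91 82 112 109 / 100 121 79 94 / 85 88 106 115 / 118 103 97 76

Row 4 must total 394; the given cells sum to 291, so (4,2) = 103.
Column 2 must total 394; the given cells sum to 273, so (2,2) = 121.
Using column 4: 109 + 94 + 76 + ? → (3,4) = 394 − 279 = 115.
Main diagonal: 121 + 106 + 76 + ? = 394, so (1,1) = 91.
The remaining cell in anti-diagonal is (2,3) = 394 − 315 = 79.
The remaining cell in row 1 is (1,3) = 394 − 282 = 112.
Row 2 needs 394; the known cells sum to 294, so (2,1) = 100.
Row 3: 88 + 106 + 115 + ? = 394, so (3,1) = 85.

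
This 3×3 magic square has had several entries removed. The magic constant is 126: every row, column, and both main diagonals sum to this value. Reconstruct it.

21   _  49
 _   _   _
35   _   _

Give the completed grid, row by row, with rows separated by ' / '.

From row 1, 126 − (21 + 49) gives (1,2) = 56.
From column 1, 126 − (21 + 35) gives (2,1) = 70.
Anti-diagonal: 49 + 35 + ? = 126, so (2,2) = 42.
From row 2, 126 − (70 + 42) gives (2,3) = 14.
The remaining cell in column 2 is (3,2) = 126 − 98 = 28.
Column 3: 49 + 14 + ? = 126, so (3,3) = 63.

21 56 49 / 70 42 14 / 35 28 63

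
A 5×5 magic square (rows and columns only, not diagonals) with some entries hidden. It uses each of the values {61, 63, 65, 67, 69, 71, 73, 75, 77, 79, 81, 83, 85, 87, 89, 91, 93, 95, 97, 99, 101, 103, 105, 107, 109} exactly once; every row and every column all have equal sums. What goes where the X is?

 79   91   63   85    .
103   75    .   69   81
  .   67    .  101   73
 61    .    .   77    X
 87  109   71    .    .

99

The 25 entries sum to 2125, so each line sums to 2125/5 = 425.
Row 1 needs 425; the known cells sum to 318, so (1,5) = 107.
Row 2: 103 + 75 + 69 + 81 + ? = 425, so (2,3) = 97.
Using column 1: 79 + 103 + 61 + 87 + ? → (3,1) = 425 − 330 = 95.
Column 2: 91 + 75 + 67 + 109 + ? = 425, so (4,2) = 83.
Column 4: 85 + 69 + 101 + 77 + ? = 425, so (5,4) = 93.
The remaining cell in row 3 is (3,3) = 425 − 336 = 89.
Row 5 must total 425; the given cells sum to 360, so (5,5) = 65.
Using column 3: 63 + 97 + 89 + 71 + ? → (4,3) = 425 − 320 = 105.
Using column 5: 107 + 81 + 73 + 65 + ? → (4,5) = 425 − 326 = 99.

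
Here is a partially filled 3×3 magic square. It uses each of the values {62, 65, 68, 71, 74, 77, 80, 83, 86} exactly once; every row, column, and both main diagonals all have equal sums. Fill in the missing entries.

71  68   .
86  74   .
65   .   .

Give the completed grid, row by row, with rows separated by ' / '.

The 9 entries sum to 666, so each line sums to 666/3 = 222.
Using row 1: 71 + 68 + ? → (1,3) = 222 − 139 = 83.
From row 2, 222 − (86 + 74) gives (2,3) = 62.
Column 2 needs 222; the known cells sum to 142, so (3,2) = 80.
Column 3: 83 + 62 + ? = 222, so (3,3) = 77.

71 68 83 / 86 74 62 / 65 80 77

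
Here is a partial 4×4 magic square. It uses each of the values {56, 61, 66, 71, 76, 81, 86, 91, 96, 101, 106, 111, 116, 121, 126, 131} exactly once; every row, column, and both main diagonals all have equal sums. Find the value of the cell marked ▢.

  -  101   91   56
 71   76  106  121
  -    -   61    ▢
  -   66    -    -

86

The 16 entries sum to 1496, so each line sums to 1496/4 = 374.
Using row 1: 101 + 91 + 56 + ? → (1,1) = 374 − 248 = 126.
Using column 2: 101 + 76 + 66 + ? → (3,2) = 374 − 243 = 131.
The remaining cell in column 3 is (4,3) = 374 − 258 = 116.
Main diagonal must total 374; the given cells sum to 263, so (4,4) = 111.
Anti-diagonal must total 374; the given cells sum to 293, so (4,1) = 81.
From column 1, 374 − (126 + 71 + 81) gives (3,1) = 96.
Column 4 needs 374; the known cells sum to 288, so (3,4) = 86.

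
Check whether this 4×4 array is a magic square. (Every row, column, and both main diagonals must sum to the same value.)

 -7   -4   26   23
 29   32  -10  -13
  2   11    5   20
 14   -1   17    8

Row 1: -7 + (-4) + 26 + 23 = 38.
Row 2: 29 + 32 + (-10) + (-13) = 38.
Row 3: 2 + 11 + 5 + 20 = 38.
Row 4: 14 + (-1) + 17 + 8 = 38.
Column 1: -7 + 29 + 2 + 14 = 38.
Column 2: -4 + 32 + 11 + (-1) = 38.
Column 3: 26 + (-10) + 5 + 17 = 38.
Column 4: 23 + (-13) + 20 + 8 = 38.
Main diagonal: -7 + 32 + 5 + 8 = 38.
Anti-diagonal: 23 + (-10) + 11 + 14 = 38.
All lines sum to 38.

Yes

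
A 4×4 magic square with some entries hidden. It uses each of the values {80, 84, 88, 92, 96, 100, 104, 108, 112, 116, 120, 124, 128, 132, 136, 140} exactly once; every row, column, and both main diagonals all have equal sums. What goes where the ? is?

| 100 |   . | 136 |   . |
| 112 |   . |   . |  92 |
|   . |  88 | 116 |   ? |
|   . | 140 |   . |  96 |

The 16 entries sum to 1760, so each line sums to 1760/4 = 440.
The remaining cell in main diagonal is (2,2) = 440 − 312 = 128.
Row 2: 112 + 128 + 92 + ? = 440, so (2,3) = 108.
From column 2, 440 − (128 + 88 + 140) gives (1,2) = 84.
Using column 3: 136 + 108 + 116 + ? → (4,3) = 440 − 360 = 80.
From row 1, 440 − (100 + 84 + 136) gives (1,4) = 120.
Row 4 must total 440; the given cells sum to 316, so (4,1) = 124.
Using column 1: 100 + 112 + 124 + ? → (3,1) = 440 − 336 = 104.
Column 4 needs 440; the known cells sum to 308, so (3,4) = 132.

132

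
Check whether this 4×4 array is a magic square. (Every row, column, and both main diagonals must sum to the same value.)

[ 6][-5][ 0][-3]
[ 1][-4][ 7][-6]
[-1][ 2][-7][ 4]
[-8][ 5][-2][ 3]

Row 1: 6 + (-5) + 0 + (-3) = -2.
Row 2: 1 + (-4) + 7 + (-6) = -2.
Row 3: -1 + 2 + (-7) + 4 = -2.
Row 4: -8 + 5 + (-2) + 3 = -2.
Column 1: 6 + 1 + (-1) + (-8) = -2.
Column 2: -5 + (-4) + 2 + 5 = -2.
Column 3: 0 + 7 + (-7) + (-2) = -2.
Column 4: -3 + (-6) + 4 + 3 = -2.
Main diagonal: 6 + (-4) + (-7) + 3 = -2.
Anti-diagonal: -3 + 7 + 2 + (-8) = -2.
All lines sum to -2.

Yes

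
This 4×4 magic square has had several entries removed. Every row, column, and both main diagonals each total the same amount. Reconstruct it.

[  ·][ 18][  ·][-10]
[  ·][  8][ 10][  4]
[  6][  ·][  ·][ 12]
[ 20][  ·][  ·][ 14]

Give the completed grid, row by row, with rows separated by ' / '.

Column 4 is already complete: -10 + 4 + 12 + 14 = 20, so that is the magic constant.
Row 2: 8 + 10 + 4 + ? = 20, so (2,1) = -2.
Column 1: -2 + 6 + 20 + ? = 20, so (1,1) = -4.
The remaining cell in main diagonal is (3,3) = 20 − 18 = 2.
Anti-diagonal needs 20; the known cells sum to 20, so (3,2) = 0.
Row 1 must total 20; the given cells sum to 4, so (1,3) = 16.
Column 2 needs 20; the known cells sum to 26, so (4,2) = -6.
Using column 3: 16 + 10 + 2 + ? → (4,3) = 20 − 28 = -8.

-4 18 16 -10 / -2 8 10 4 / 6 0 2 12 / 20 -6 -8 14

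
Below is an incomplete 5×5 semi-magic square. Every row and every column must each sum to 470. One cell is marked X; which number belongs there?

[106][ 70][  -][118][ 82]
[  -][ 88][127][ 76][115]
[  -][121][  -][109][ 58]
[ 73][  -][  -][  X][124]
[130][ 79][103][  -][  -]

Row 1: 106 + 70 + 118 + 82 + ? = 470, so (1,3) = 94.
Using row 2: 88 + 127 + 76 + 115 + ? → (2,1) = 470 − 406 = 64.
Column 1 needs 470; the known cells sum to 373, so (3,1) = 97.
From column 2, 470 − (70 + 88 + 121 + 79) gives (4,2) = 112.
Column 5: 82 + 115 + 58 + 124 + ? = 470, so (5,5) = 91.
The remaining cell in row 3 is (3,3) = 470 − 385 = 85.
The remaining cell in row 5 is (5,4) = 470 − 403 = 67.
Using column 3: 94 + 127 + 85 + 103 + ? → (4,3) = 470 − 409 = 61.
The remaining cell in column 4 is (4,4) = 470 − 370 = 100.

100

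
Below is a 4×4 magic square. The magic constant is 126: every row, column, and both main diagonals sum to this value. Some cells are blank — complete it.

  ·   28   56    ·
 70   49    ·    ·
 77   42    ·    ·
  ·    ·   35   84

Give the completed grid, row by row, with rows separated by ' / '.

The remaining cell in column 2 is (4,2) = 126 − 119 = 7.
Using row 4: 7 + 35 + 84 + ? → (4,1) = 126 − 126 = 0.
Column 1 needs 126; the known cells sum to 147, so (1,1) = -21.
Main diagonal must total 126; the given cells sum to 112, so (3,3) = 14.
Row 1 needs 126; the known cells sum to 63, so (1,4) = 63.
Row 3: 77 + 42 + 14 + ? = 126, so (3,4) = -7.
Column 3 needs 126; the known cells sum to 105, so (2,3) = 21.
Column 4: 63 + (-7) + 84 + ? = 126, so (2,4) = -14.

-21 28 56 63 / 70 49 21 -14 / 77 42 14 -7 / 0 7 35 84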